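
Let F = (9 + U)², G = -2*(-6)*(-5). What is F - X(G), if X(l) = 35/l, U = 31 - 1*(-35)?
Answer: 67507/12 ≈ 5625.6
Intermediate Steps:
U = 66 (U = 31 + 35 = 66)
G = -60 (G = 12*(-5) = -60)
F = 5625 (F = (9 + 66)² = 75² = 5625)
F - X(G) = 5625 - 35/(-60) = 5625 - 35*(-1)/60 = 5625 - 1*(-7/12) = 5625 + 7/12 = 67507/12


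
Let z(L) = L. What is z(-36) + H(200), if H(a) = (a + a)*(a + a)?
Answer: 159964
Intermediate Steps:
H(a) = 4*a² (H(a) = (2*a)*(2*a) = 4*a²)
z(-36) + H(200) = -36 + 4*200² = -36 + 4*40000 = -36 + 160000 = 159964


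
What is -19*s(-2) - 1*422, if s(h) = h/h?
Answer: -441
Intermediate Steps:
s(h) = 1
-19*s(-2) - 1*422 = -19*1 - 1*422 = -19 - 422 = -441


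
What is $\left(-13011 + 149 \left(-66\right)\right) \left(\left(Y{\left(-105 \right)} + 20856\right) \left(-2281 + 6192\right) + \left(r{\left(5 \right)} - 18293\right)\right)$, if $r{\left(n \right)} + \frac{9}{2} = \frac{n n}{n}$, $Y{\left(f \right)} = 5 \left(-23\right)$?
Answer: $- \frac{3705447965865}{2} \approx -1.8527 \cdot 10^{12}$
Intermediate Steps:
$Y{\left(f \right)} = -115$
$r{\left(n \right)} = - \frac{9}{2} + n$ ($r{\left(n \right)} = - \frac{9}{2} + \frac{n n}{n} = - \frac{9}{2} + \frac{n^{2}}{n} = - \frac{9}{2} + n$)
$\left(-13011 + 149 \left(-66\right)\right) \left(\left(Y{\left(-105 \right)} + 20856\right) \left(-2281 + 6192\right) + \left(r{\left(5 \right)} - 18293\right)\right) = \left(-13011 + 149 \left(-66\right)\right) \left(\left(-115 + 20856\right) \left(-2281 + 6192\right) + \left(\left(- \frac{9}{2} + 5\right) - 18293\right)\right) = \left(-13011 - 9834\right) \left(20741 \cdot 3911 + \left(\frac{1}{2} - 18293\right)\right) = - 22845 \left(81118051 - \frac{36585}{2}\right) = \left(-22845\right) \frac{162199517}{2} = - \frac{3705447965865}{2}$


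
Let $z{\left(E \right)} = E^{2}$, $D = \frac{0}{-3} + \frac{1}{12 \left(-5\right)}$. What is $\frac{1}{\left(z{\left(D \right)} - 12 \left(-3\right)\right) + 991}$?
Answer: $\frac{3600}{3697201} \approx 0.00097371$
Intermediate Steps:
$D = - \frac{1}{60}$ ($D = 0 \left(- \frac{1}{3}\right) + \frac{1}{12} \left(- \frac{1}{5}\right) = 0 - \frac{1}{60} = - \frac{1}{60} \approx -0.016667$)
$\frac{1}{\left(z{\left(D \right)} - 12 \left(-3\right)\right) + 991} = \frac{1}{\left(\left(- \frac{1}{60}\right)^{2} - 12 \left(-3\right)\right) + 991} = \frac{1}{\left(\frac{1}{3600} - -36\right) + 991} = \frac{1}{\left(\frac{1}{3600} + 36\right) + 991} = \frac{1}{\frac{129601}{3600} + 991} = \frac{1}{\frac{3697201}{3600}} = \frac{3600}{3697201}$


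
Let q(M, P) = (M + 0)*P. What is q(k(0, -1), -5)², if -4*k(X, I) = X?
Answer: 0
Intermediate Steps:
k(X, I) = -X/4
q(M, P) = M*P
q(k(0, -1), -5)² = (-¼*0*(-5))² = (0*(-5))² = 0² = 0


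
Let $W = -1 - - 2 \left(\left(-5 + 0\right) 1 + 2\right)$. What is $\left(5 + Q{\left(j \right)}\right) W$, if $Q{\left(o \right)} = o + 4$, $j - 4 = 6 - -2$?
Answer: $-147$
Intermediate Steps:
$j = 12$ ($j = 4 + \left(6 - -2\right) = 4 + \left(6 + 2\right) = 4 + 8 = 12$)
$W = -7$ ($W = -1 - - 2 \left(\left(-5\right) 1 + 2\right) = -1 - - 2 \left(-5 + 2\right) = -1 - \left(-2\right) \left(-3\right) = -1 - 6 = -7$)
$Q{\left(o \right)} = 4 + o$
$\left(5 + Q{\left(j \right)}\right) W = \left(5 + \left(4 + 12\right)\right) \left(-7\right) = \left(5 + 16\right) \left(-7\right) = 21 \left(-7\right) = -147$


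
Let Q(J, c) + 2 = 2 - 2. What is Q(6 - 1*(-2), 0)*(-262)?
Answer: 524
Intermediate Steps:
Q(J, c) = -2 (Q(J, c) = -2 + (2 - 2) = -2 + 0 = -2)
Q(6 - 1*(-2), 0)*(-262) = -2*(-262) = 524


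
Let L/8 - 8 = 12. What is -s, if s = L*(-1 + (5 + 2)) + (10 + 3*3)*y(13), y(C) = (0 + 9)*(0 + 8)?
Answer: -2328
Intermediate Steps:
L = 160 (L = 64 + 8*12 = 64 + 96 = 160)
y(C) = 72 (y(C) = 9*8 = 72)
s = 2328 (s = 160*(-1 + (5 + 2)) + (10 + 3*3)*72 = 160*(-1 + 7) + (10 + 9)*72 = 160*6 + 19*72 = 960 + 1368 = 2328)
-s = -1*2328 = -2328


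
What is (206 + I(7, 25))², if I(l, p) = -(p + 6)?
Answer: 30625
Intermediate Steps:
I(l, p) = -6 - p (I(l, p) = -(6 + p) = -6 - p)
(206 + I(7, 25))² = (206 + (-6 - 1*25))² = (206 + (-6 - 25))² = (206 - 31)² = 175² = 30625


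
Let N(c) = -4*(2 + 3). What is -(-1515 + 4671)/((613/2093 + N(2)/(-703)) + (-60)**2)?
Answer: -4643672124/5297437199 ≈ -0.87659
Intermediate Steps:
N(c) = -20 (N(c) = -4*5 = -20)
-(-1515 + 4671)/((613/2093 + N(2)/(-703)) + (-60)**2) = -(-1515 + 4671)/((613/2093 - 20/(-703)) + (-60)**2) = -3156/((613*(1/2093) - 20*(-1/703)) + 3600) = -3156/((613/2093 + 20/703) + 3600) = -3156/(472799/1471379 + 3600) = -3156/5297437199/1471379 = -3156*1471379/5297437199 = -1*4643672124/5297437199 = -4643672124/5297437199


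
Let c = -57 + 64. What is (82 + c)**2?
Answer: 7921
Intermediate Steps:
c = 7
(82 + c)**2 = (82 + 7)**2 = 89**2 = 7921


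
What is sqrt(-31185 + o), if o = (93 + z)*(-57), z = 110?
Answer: 2*I*sqrt(10689) ≈ 206.78*I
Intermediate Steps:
o = -11571 (o = (93 + 110)*(-57) = 203*(-57) = -11571)
sqrt(-31185 + o) = sqrt(-31185 - 11571) = sqrt(-42756) = 2*I*sqrt(10689)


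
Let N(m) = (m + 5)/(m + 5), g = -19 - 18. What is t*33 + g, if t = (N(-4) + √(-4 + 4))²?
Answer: -4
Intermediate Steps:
g = -37
N(m) = 1 (N(m) = (5 + m)/(5 + m) = 1)
t = 1 (t = (1 + √(-4 + 4))² = (1 + √0)² = (1 + 0)² = 1² = 1)
t*33 + g = 1*33 - 37 = 33 - 37 = -4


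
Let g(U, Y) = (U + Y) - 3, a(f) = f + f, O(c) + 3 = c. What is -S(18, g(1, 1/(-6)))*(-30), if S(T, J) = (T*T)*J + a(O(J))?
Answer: -21370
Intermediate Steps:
O(c) = -3 + c
a(f) = 2*f
g(U, Y) = -3 + U + Y
S(T, J) = -6 + 2*J + J*T**2 (S(T, J) = (T*T)*J + 2*(-3 + J) = T**2*J + (-6 + 2*J) = J*T**2 + (-6 + 2*J) = -6 + 2*J + J*T**2)
-S(18, g(1, 1/(-6)))*(-30) = -(-6 + 2*(-3 + 1 + 1/(-6)) + (-3 + 1 + 1/(-6))*18**2)*(-30) = -(-6 + 2*(-3 + 1 - 1/6) + (-3 + 1 - 1/6)*324)*(-30) = -(-6 + 2*(-13/6) - 13/6*324)*(-30) = -(-6 - 13/3 - 702)*(-30) = -(-2137)*(-30)/3 = -1*21370 = -21370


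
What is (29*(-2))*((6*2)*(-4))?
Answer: 2784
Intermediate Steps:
(29*(-2))*((6*2)*(-4)) = -696*(-4) = -58*(-48) = 2784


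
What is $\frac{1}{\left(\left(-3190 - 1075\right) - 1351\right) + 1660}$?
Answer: $- \frac{1}{3956} \approx -0.00025278$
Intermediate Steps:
$\frac{1}{\left(\left(-3190 - 1075\right) - 1351\right) + 1660} = \frac{1}{\left(-4265 - 1351\right) + 1660} = \frac{1}{-5616 + 1660} = \frac{1}{-3956} = - \frac{1}{3956}$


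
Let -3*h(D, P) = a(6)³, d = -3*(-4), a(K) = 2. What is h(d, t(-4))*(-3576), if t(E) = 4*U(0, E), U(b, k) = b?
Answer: 9536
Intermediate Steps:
t(E) = 0 (t(E) = 4*0 = 0)
d = 12
h(D, P) = -8/3 (h(D, P) = -⅓*2³ = -⅓*8 = -8/3)
h(d, t(-4))*(-3576) = -8/3*(-3576) = 9536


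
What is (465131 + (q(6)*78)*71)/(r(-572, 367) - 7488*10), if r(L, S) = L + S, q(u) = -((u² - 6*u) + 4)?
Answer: -442979/75085 ≈ -5.8997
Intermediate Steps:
q(u) = -4 - u² + 6*u (q(u) = -(4 + u² - 6*u) = -4 - u² + 6*u)
(465131 + (q(6)*78)*71)/(r(-572, 367) - 7488*10) = (465131 + ((-4 - 1*6² + 6*6)*78)*71)/((-572 + 367) - 7488*10) = (465131 + ((-4 - 1*36 + 36)*78)*71)/(-205 - 74880) = (465131 + ((-4 - 36 + 36)*78)*71)/(-75085) = (465131 - 4*78*71)*(-1/75085) = (465131 - 312*71)*(-1/75085) = (465131 - 22152)*(-1/75085) = 442979*(-1/75085) = -442979/75085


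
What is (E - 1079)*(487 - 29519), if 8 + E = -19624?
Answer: 601281752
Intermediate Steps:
E = -19632 (E = -8 - 19624 = -19632)
(E - 1079)*(487 - 29519) = (-19632 - 1079)*(487 - 29519) = -20711*(-29032) = 601281752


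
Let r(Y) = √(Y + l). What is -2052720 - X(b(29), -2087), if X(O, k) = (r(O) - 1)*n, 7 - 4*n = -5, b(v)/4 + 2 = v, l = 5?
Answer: -2052717 - 3*√113 ≈ -2.0527e+6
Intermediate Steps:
r(Y) = √(5 + Y) (r(Y) = √(Y + 5) = √(5 + Y))
b(v) = -8 + 4*v
n = 3 (n = 7/4 - ¼*(-5) = 7/4 + 5/4 = 3)
X(O, k) = -3 + 3*√(5 + O) (X(O, k) = (√(5 + O) - 1)*3 = (-1 + √(5 + O))*3 = -3 + 3*√(5 + O))
-2052720 - X(b(29), -2087) = -2052720 - (-3 + 3*√(5 + (-8 + 4*29))) = -2052720 - (-3 + 3*√(5 + (-8 + 116))) = -2052720 - (-3 + 3*√(5 + 108)) = -2052720 - (-3 + 3*√113) = -2052720 + (3 - 3*√113) = -2052717 - 3*√113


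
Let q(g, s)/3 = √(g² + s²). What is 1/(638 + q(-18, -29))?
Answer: 638/396559 - 3*√1165/396559 ≈ 0.0013506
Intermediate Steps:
q(g, s) = 3*√(g² + s²)
1/(638 + q(-18, -29)) = 1/(638 + 3*√((-18)² + (-29)²)) = 1/(638 + 3*√(324 + 841)) = 1/(638 + 3*√1165)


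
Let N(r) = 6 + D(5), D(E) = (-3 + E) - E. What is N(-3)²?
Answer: 9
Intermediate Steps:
D(E) = -3
N(r) = 3 (N(r) = 6 - 3 = 3)
N(-3)² = 3² = 9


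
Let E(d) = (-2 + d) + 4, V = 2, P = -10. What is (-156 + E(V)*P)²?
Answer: 38416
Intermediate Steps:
E(d) = 2 + d
(-156 + E(V)*P)² = (-156 + (2 + 2)*(-10))² = (-156 + 4*(-10))² = (-156 - 40)² = (-196)² = 38416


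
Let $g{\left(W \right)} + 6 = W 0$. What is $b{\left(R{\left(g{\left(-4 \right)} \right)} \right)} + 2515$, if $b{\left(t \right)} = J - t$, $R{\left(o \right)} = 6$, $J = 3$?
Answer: $2512$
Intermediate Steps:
$g{\left(W \right)} = -6$ ($g{\left(W \right)} = -6 + W 0 = -6 + 0 = -6$)
$b{\left(t \right)} = 3 - t$
$b{\left(R{\left(g{\left(-4 \right)} \right)} \right)} + 2515 = \left(3 - 6\right) + 2515 = -3 + 2515 = 2512$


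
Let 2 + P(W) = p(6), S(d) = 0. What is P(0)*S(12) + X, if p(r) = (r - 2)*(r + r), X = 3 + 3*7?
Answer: 24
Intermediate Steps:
X = 24 (X = 3 + 21 = 24)
p(r) = 2*r*(-2 + r) (p(r) = (-2 + r)*(2*r) = 2*r*(-2 + r))
P(W) = 46 (P(W) = -2 + 2*6*(-2 + 6) = -2 + 2*6*4 = -2 + 48 = 46)
P(0)*S(12) + X = 46*0 + 24 = 0 + 24 = 24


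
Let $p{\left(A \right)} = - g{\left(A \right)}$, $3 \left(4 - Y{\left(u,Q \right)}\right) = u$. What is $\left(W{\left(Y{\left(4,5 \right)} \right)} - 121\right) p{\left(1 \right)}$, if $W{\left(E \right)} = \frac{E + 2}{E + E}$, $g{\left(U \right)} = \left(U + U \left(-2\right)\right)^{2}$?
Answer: $\frac{961}{8} \approx 120.13$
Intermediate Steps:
$g{\left(U \right)} = U^{2}$ ($g{\left(U \right)} = \left(U - 2 U\right)^{2} = \left(- U\right)^{2} = U^{2}$)
$Y{\left(u,Q \right)} = 4 - \frac{u}{3}$
$W{\left(E \right)} = \frac{2 + E}{2 E}$
$p{\left(A \right)} = - A^{2}$
$\left(W{\left(Y{\left(4,5 \right)} \right)} - 121\right) p{\left(1 \right)} = \left(\frac{2 + \left(4 - \frac{4}{3}\right)}{2 \left(4 - \frac{4}{3}\right)} - 121\right) \left(- 1^{2}\right) = \left(\frac{2 + \left(4 - \frac{4}{3}\right)}{2 \left(4 - \frac{4}{3}\right)} - 121\right) \left(\left(-1\right) 1\right) = \left(\frac{2 + \frac{8}{3}}{2 \cdot \frac{8}{3}} - 121\right) \left(-1\right) = \left(\frac{1}{2} \cdot \frac{3}{8} \cdot \frac{14}{3} - 121\right) \left(-1\right) = \left(\frac{7}{8} - 121\right) \left(-1\right) = \left(- \frac{961}{8}\right) \left(-1\right) = \frac{961}{8}$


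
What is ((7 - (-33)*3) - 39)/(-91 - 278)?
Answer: -67/369 ≈ -0.18157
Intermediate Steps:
((7 - (-33)*3) - 39)/(-91 - 278) = ((7 - 11*(-9)) - 39)/(-369) = ((7 + 99) - 39)*(-1/369) = (106 - 39)*(-1/369) = 67*(-1/369) = -67/369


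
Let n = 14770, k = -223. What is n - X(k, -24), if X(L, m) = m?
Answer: 14794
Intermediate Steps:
n - X(k, -24) = 14770 - 1*(-24) = 14770 + 24 = 14794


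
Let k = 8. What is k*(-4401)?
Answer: -35208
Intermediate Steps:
k*(-4401) = 8*(-4401) = -35208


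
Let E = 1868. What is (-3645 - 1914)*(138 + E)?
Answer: -11151354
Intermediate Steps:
(-3645 - 1914)*(138 + E) = (-3645 - 1914)*(138 + 1868) = -5559*2006 = -11151354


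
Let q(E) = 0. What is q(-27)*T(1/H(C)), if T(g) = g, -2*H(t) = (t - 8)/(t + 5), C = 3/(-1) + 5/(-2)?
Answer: 0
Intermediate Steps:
C = -11/2 (C = 3*(-1) + 5*(-½) = -3 - 5/2 = -11/2 ≈ -5.5000)
H(t) = -(-8 + t)/(2*(5 + t)) (H(t) = -(t - 8)/(2*(t + 5)) = -(-8 + t)/(2*(5 + t)))
q(-27)*T(1/H(C)) = 0/(((8 - 1*(-11/2))/(2*(5 - 11/2)))) = 0/(((8 + 11/2)/(2*(-½)))) = 0/(((½)*(-2)*(27/2))) = 0/(-27/2) = 0*(-2/27) = 0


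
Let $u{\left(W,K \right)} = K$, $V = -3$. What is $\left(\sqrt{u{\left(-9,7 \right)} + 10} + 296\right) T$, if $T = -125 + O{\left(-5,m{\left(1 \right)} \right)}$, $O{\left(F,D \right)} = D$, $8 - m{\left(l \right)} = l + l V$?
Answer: $-34040 - 115 \sqrt{17} \approx -34514.0$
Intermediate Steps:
$m{\left(l \right)} = 8 + 2 l$ ($m{\left(l \right)} = 8 - \left(l + l \left(-3\right)\right) = 8 - \left(l - 3 l\right) = 8 - - 2 l = 8 + 2 l$)
$T = -115$ ($T = -125 + \left(8 + 2 \cdot 1\right) = -125 + \left(8 + 2\right) = -125 + 10 = -115$)
$\left(\sqrt{u{\left(-9,7 \right)} + 10} + 296\right) T = \left(\sqrt{7 + 10} + 296\right) \left(-115\right) = \left(\sqrt{17} + 296\right) \left(-115\right) = \left(296 + \sqrt{17}\right) \left(-115\right) = -34040 - 115 \sqrt{17}$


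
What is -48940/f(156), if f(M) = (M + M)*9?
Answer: -12235/702 ≈ -17.429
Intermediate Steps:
f(M) = 18*M (f(M) = (2*M)*9 = 18*M)
-48940/f(156) = -48940/(18*156) = -48940/2808 = -48940*1/2808 = -12235/702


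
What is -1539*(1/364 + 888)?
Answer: -497455587/364 ≈ -1.3666e+6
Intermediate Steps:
-1539*(1/364 + 888) = -1539*323233/364 = -497455587/364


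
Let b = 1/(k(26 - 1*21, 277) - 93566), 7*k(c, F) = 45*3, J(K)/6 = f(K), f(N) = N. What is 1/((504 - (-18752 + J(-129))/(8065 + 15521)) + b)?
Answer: 7722374811/3898469898194 ≈ 0.0019809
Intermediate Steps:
J(K) = 6*K
k(c, F) = 135/7 (k(c, F) = (45*3)/7 = (⅐)*135 = 135/7)
b = -7/654827 (b = 1/(135/7 - 93566) = 1/(-654827/7) = -7/654827 ≈ -1.0690e-5)
1/((504 - (-18752 + J(-129))/(8065 + 15521)) + b) = 1/((504 - (-18752 + 6*(-129))/(8065 + 15521)) - 7/654827) = 1/((504 - (-18752 - 774)/23586) - 7/654827) = 1/((504 - (-19526)/23586) - 7/654827) = 1/((504 - 1*(-9763/11793)) - 7/654827) = 1/((504 + 9763/11793) - 7/654827) = 1/(5953435/11793 - 7/654827) = 1/(3898469898194/7722374811) = 7722374811/3898469898194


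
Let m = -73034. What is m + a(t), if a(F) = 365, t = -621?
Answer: -72669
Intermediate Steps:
m + a(t) = -73034 + 365 = -72669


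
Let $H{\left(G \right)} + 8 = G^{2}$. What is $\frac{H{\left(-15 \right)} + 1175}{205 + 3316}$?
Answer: $\frac{1392}{3521} \approx 0.39534$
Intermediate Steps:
$H{\left(G \right)} = -8 + G^{2}$
$\frac{H{\left(-15 \right)} + 1175}{205 + 3316} = \frac{\left(-8 + \left(-15\right)^{2}\right) + 1175}{205 + 3316} = \frac{\left(-8 + 225\right) + 1175}{3521} = \left(217 + 1175\right) \frac{1}{3521} = 1392 \cdot \frac{1}{3521} = \frac{1392}{3521}$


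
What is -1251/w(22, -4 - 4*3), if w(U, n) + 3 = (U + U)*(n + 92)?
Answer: -1251/3341 ≈ -0.37444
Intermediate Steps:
w(U, n) = -3 + 2*U*(92 + n) (w(U, n) = -3 + (U + U)*(n + 92) = -3 + (2*U)*(92 + n) = -3 + 2*U*(92 + n))
-1251/w(22, -4 - 4*3) = -1251/(-3 + 184*22 + 2*22*(-4 - 4*3)) = -1251/(-3 + 4048 + 2*22*(-4 - 12)) = -1251/(-3 + 4048 + 2*22*(-16)) = -1251/(-3 + 4048 - 704) = -1251/3341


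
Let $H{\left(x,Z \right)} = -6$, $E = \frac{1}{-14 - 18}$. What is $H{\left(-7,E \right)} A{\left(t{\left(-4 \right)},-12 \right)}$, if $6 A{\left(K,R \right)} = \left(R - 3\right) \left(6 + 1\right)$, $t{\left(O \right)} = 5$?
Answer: $105$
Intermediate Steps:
$E = - \frac{1}{32}$ ($E = \frac{1}{-32} = - \frac{1}{32} \approx -0.03125$)
$A{\left(K,R \right)} = - \frac{7}{2} + \frac{7 R}{6}$ ($A{\left(K,R \right)} = \frac{\left(R - 3\right) \left(6 + 1\right)}{6} = \frac{\left(-3 + R\right) 7}{6} = \frac{-21 + 7 R}{6} = - \frac{7}{2} + \frac{7 R}{6}$)
$H{\left(-7,E \right)} A{\left(t{\left(-4 \right)},-12 \right)} = - 6 \left(- \frac{7}{2} + \frac{7}{6} \left(-12\right)\right) = - 6 \left(- \frac{7}{2} - 14\right) = \left(-6\right) \left(- \frac{35}{2}\right) = 105$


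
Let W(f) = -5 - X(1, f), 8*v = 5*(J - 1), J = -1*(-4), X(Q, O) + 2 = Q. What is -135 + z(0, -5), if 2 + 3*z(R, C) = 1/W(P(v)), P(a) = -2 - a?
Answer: -543/4 ≈ -135.75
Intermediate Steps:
X(Q, O) = -2 + Q
J = 4
v = 15/8 (v = (5*(4 - 1))/8 = (5*3)/8 = (⅛)*15 = 15/8 ≈ 1.8750)
W(f) = -4 (W(f) = -5 - (-2 + 1) = -5 - 1*(-1) = -5 + 1 = -4)
z(R, C) = -¾ (z(R, C) = -⅔ + (⅓)/(-4) = -⅔ + (⅓)*(-¼) = -⅔ - 1/12 = -¾)
-135 + z(0, -5) = -135 - ¾ = -543/4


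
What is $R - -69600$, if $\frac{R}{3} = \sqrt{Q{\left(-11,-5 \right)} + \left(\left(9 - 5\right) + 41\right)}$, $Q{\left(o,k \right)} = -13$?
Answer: $69600 + 12 \sqrt{2} \approx 69617.0$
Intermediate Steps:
$R = 12 \sqrt{2}$ ($R = 3 \sqrt{-13 + \left(\left(9 - 5\right) + 41\right)} = 3 \sqrt{-13 + \left(4 + 41\right)} = 3 \sqrt{-13 + 45} = 3 \sqrt{32} = 3 \cdot 4 \sqrt{2} = 12 \sqrt{2} \approx 16.971$)
$R - -69600 = 12 \sqrt{2} - -69600 = 12 \sqrt{2} + 69600 = 69600 + 12 \sqrt{2}$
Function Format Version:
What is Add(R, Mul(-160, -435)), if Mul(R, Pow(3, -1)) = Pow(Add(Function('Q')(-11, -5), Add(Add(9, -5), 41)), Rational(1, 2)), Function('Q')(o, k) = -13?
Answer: Add(69600, Mul(12, Pow(2, Rational(1, 2)))) ≈ 69617.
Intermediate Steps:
R = Mul(12, Pow(2, Rational(1, 2))) (R = Mul(3, Pow(Add(-13, Add(Add(9, -5), 41)), Rational(1, 2))) = Mul(3, Pow(Add(-13, Add(4, 41)), Rational(1, 2))) = Mul(3, Pow(Add(-13, 45), Rational(1, 2))) = Mul(3, Pow(32, Rational(1, 2))) = Mul(3, Mul(4, Pow(2, Rational(1, 2)))) = Mul(12, Pow(2, Rational(1, 2))) ≈ 16.971)
Add(R, Mul(-160, -435)) = Add(Mul(12, Pow(2, Rational(1, 2))), Mul(-160, -435)) = Add(Mul(12, Pow(2, Rational(1, 2))), 69600) = Add(69600, Mul(12, Pow(2, Rational(1, 2))))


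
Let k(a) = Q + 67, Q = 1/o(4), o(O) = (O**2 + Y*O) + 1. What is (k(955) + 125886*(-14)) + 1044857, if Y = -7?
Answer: -7892281/11 ≈ -7.1748e+5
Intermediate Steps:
o(O) = 1 + O**2 - 7*O (o(O) = (O**2 - 7*O) + 1 = 1 + O**2 - 7*O)
Q = -1/11 (Q = 1/(1 + 4**2 - 7*4) = 1/(1 + 16 - 28) = 1/(-11) = -1/11 ≈ -0.090909)
k(a) = 736/11 (k(a) = -1/11 + 67 = 736/11)
(k(955) + 125886*(-14)) + 1044857 = (736/11 + 125886*(-14)) + 1044857 = (736/11 - 1762404) + 1044857 = -19385708/11 + 1044857 = -7892281/11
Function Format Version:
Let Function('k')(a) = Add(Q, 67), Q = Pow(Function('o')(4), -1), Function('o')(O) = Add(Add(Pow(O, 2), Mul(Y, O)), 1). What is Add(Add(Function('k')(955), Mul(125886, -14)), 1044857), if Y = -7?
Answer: Rational(-7892281, 11) ≈ -7.1748e+5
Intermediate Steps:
Function('o')(O) = Add(1, Pow(O, 2), Mul(-7, O)) (Function('o')(O) = Add(Add(Pow(O, 2), Mul(-7, O)), 1) = Add(1, Pow(O, 2), Mul(-7, O)))
Q = Rational(-1, 11) (Q = Pow(Add(1, Pow(4, 2), Mul(-7, 4)), -1) = Pow(Add(1, 16, -28), -1) = Pow(-11, -1) = Rational(-1, 11) ≈ -0.090909)
Function('k')(a) = Rational(736, 11) (Function('k')(a) = Add(Rational(-1, 11), 67) = Rational(736, 11))
Add(Add(Function('k')(955), Mul(125886, -14)), 1044857) = Add(Add(Rational(736, 11), Mul(125886, -14)), 1044857) = Add(Add(Rational(736, 11), -1762404), 1044857) = Add(Rational(-19385708, 11), 1044857) = Rational(-7892281, 11)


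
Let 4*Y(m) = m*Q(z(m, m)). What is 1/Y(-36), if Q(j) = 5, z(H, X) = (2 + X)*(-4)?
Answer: -1/45 ≈ -0.022222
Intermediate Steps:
z(H, X) = -8 - 4*X
Y(m) = 5*m/4 (Y(m) = (m*5)/4 = (5*m)/4 = 5*m/4)
1/Y(-36) = 1/((5/4)*(-36)) = 1/(-45) = -1/45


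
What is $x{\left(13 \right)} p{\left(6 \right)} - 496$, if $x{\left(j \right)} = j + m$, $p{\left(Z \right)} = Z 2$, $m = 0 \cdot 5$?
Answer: $-340$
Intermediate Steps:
$m = 0$
$p{\left(Z \right)} = 2 Z$
$x{\left(j \right)} = j$ ($x{\left(j \right)} = j + 0 = j$)
$x{\left(13 \right)} p{\left(6 \right)} - 496 = 13 \cdot 2 \cdot 6 - 496 = 13 \cdot 12 - 496 = 156 - 496 = -340$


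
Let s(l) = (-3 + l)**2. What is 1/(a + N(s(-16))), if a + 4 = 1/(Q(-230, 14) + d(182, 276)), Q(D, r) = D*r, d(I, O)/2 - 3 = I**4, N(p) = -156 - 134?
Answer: -2194395538/645152288171 ≈ -0.0034014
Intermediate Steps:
N(p) = -290
d(I, O) = 6 + 2*I**4
a = -8777582151/2194395538 (a = -4 + 1/(-230*14 + (6 + 2*182**4)) = -4 + 1/(-3220 + (6 + 2*1097199376)) = -4 + 1/(-3220 + (6 + 2194398752)) = -4 + 1/(-3220 + 2194398758) = -4 + 1/2194395538 = -8777582151/2194395538 ≈ -4.0000)
1/(a + N(s(-16))) = 1/(-8777582151/2194395538 - 290) = 1/(-645152288171/2194395538) = -2194395538/645152288171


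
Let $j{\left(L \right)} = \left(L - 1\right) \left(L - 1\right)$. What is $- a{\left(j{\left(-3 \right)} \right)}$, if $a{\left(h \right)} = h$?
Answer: $-16$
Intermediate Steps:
$j{\left(L \right)} = \left(-1 + L\right)^{2}$ ($j{\left(L \right)} = \left(-1 + L\right) \left(-1 + L\right) = \left(-1 + L\right)^{2}$)
$- a{\left(j{\left(-3 \right)} \right)} = - \left(-1 - 3\right)^{2} = - \left(-4\right)^{2} = \left(-1\right) 16 = -16$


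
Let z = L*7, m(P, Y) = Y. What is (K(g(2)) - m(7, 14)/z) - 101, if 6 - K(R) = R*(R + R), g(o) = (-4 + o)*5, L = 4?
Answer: -591/2 ≈ -295.50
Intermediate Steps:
g(o) = -20 + 5*o
z = 28 (z = 4*7 = 28)
K(R) = 6 - 2*R**2 (K(R) = 6 - R*(R + R) = 6 - R*2*R = 6 - 2*R**2)
(K(g(2)) - m(7, 14)/z) - 101 = ((6 - 2*(-20 + 5*2)**2) - 14/28) - 101 = ((6 - 2*(-20 + 10)**2) - 14/28) - 101 = ((6 - 2*(-10)**2) - 1*1/2) - 101 = ((6 - 2*100) - 1/2) - 101 = ((6 - 200) - 1/2) - 101 = (-194 - 1/2) - 101 = -389/2 - 101 = -591/2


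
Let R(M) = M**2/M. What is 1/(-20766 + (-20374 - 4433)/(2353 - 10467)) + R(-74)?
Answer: -12466826372/168470517 ≈ -74.000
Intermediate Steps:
R(M) = M
1/(-20766 + (-20374 - 4433)/(2353 - 10467)) + R(-74) = 1/(-20766 + (-20374 - 4433)/(2353 - 10467)) - 74 = 1/(-20766 - 24807/(-8114)) - 74 = 1/(-20766 - 24807*(-1/8114)) - 74 = 1/(-20766 + 24807/8114) - 74 = 1/(-168470517/8114) - 74 = -8114/168470517 - 74 = -12466826372/168470517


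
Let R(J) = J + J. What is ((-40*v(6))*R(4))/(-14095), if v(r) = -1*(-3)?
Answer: 192/2819 ≈ 0.068109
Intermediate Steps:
v(r) = 3
R(J) = 2*J
((-40*v(6))*R(4))/(-14095) = ((-40*3)*(2*4))/(-14095) = -120*8*(-1/14095) = -960*(-1/14095) = 192/2819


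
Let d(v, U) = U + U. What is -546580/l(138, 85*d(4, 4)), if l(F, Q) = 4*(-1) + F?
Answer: -273290/67 ≈ -4079.0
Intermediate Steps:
d(v, U) = 2*U
l(F, Q) = -4 + F
-546580/l(138, 85*d(4, 4)) = -546580/(-4 + 138) = -546580/134 = -546580*1/134 = -273290/67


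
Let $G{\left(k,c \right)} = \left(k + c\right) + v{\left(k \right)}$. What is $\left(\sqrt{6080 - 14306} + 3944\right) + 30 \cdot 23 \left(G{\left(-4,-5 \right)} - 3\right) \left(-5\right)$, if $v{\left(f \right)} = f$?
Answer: $59144 + 3 i \sqrt{914} \approx 59144.0 + 90.697 i$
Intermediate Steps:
$G{\left(k,c \right)} = c + 2 k$ ($G{\left(k,c \right)} = \left(k + c\right) + k = \left(c + k\right) + k = c + 2 k$)
$\left(\sqrt{6080 - 14306} + 3944\right) + 30 \cdot 23 \left(G{\left(-4,-5 \right)} - 3\right) \left(-5\right) = \left(\sqrt{6080 - 14306} + 3944\right) + 30 \cdot 23 \left(\left(-5 + 2 \left(-4\right)\right) - 3\right) \left(-5\right) = \left(\sqrt{-8226} + 3944\right) + 690 \left(\left(-5 - 8\right) - 3\right) \left(-5\right) = \left(3 i \sqrt{914} + 3944\right) + 690 \left(-13 - 3\right) \left(-5\right) = \left(3944 + 3 i \sqrt{914}\right) + 690 \left(\left(-16\right) \left(-5\right)\right) = \left(3944 + 3 i \sqrt{914}\right) + 690 \cdot 80 = \left(3944 + 3 i \sqrt{914}\right) + 55200 = 59144 + 3 i \sqrt{914}$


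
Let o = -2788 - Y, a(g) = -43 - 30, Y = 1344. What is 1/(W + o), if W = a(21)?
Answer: -1/4205 ≈ -0.00023781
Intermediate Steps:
a(g) = -73
W = -73
o = -4132 (o = -2788 - 1*1344 = -2788 - 1344 = -4132)
1/(W + o) = 1/(-73 - 4132) = 1/(-4205) = -1/4205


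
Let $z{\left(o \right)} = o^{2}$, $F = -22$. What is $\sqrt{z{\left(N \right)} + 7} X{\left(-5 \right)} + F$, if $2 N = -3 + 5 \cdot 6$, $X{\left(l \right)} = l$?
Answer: $-22 - \frac{5 \sqrt{757}}{2} \approx -90.784$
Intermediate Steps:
$N = \frac{27}{2}$ ($N = \frac{-3 + 5 \cdot 6}{2} = \frac{-3 + 30}{2} = \frac{1}{2} \cdot 27 = \frac{27}{2} \approx 13.5$)
$\sqrt{z{\left(N \right)} + 7} X{\left(-5 \right)} + F = \sqrt{\left(\frac{27}{2}\right)^{2} + 7} \left(-5\right) - 22 = \sqrt{\frac{729}{4} + 7} \left(-5\right) - 22 = \sqrt{\frac{757}{4}} \left(-5\right) - 22 = \frac{\sqrt{757}}{2} \left(-5\right) - 22 = - \frac{5 \sqrt{757}}{2} - 22 = -22 - \frac{5 \sqrt{757}}{2}$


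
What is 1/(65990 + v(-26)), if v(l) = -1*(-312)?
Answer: 1/66302 ≈ 1.5083e-5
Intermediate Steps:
v(l) = 312
1/(65990 + v(-26)) = 1/(65990 + 312) = 1/66302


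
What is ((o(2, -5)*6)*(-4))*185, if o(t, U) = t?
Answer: -8880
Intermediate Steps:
((o(2, -5)*6)*(-4))*185 = ((2*6)*(-4))*185 = (12*(-4))*185 = -48*185 = -8880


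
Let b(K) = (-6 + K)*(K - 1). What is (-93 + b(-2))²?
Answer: 4761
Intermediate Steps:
b(K) = (-1 + K)*(-6 + K) (b(K) = (-6 + K)*(-1 + K) = (-1 + K)*(-6 + K))
(-93 + b(-2))² = (-93 + (6 + (-2)² - 7*(-2)))² = (-93 + (6 + 4 + 14))² = (-93 + 24)² = (-69)² = 4761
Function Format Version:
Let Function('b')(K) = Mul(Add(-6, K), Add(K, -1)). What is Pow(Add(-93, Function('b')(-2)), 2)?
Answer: 4761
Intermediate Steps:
Function('b')(K) = Mul(Add(-1, K), Add(-6, K)) (Function('b')(K) = Mul(Add(-6, K), Add(-1, K)) = Mul(Add(-1, K), Add(-6, K)))
Pow(Add(-93, Function('b')(-2)), 2) = Pow(Add(-93, Add(6, Pow(-2, 2), Mul(-7, -2))), 2) = Pow(Add(-93, Add(6, 4, 14)), 2) = Pow(Add(-93, 24), 2) = Pow(-69, 2) = 4761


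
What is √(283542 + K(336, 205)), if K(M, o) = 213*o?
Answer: √327207 ≈ 572.02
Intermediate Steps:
√(283542 + K(336, 205)) = √(283542 + 213*205) = √(283542 + 43665) = √327207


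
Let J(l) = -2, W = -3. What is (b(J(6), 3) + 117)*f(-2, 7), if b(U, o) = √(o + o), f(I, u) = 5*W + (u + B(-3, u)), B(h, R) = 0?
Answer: -936 - 8*√6 ≈ -955.60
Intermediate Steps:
f(I, u) = -15 + u (f(I, u) = 5*(-3) + (u + 0) = -15 + u)
b(U, o) = √2*√o (b(U, o) = √(2*o) = √2*√o)
(b(J(6), 3) + 117)*f(-2, 7) = (√2*√3 + 117)*(-15 + 7) = (√6 + 117)*(-8) = (117 + √6)*(-8) = -936 - 8*√6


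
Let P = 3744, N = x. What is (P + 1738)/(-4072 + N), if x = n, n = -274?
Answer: -2741/2173 ≈ -1.2614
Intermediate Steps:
x = -274
N = -274
(P + 1738)/(-4072 + N) = (3744 + 1738)/(-4072 - 274) = 5482/(-4346) = 5482*(-1/4346) = -2741/2173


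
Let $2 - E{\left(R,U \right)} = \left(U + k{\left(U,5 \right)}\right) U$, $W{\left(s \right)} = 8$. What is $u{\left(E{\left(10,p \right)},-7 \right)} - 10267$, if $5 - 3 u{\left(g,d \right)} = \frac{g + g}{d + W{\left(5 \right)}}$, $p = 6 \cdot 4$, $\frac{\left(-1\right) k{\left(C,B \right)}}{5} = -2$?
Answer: $- \frac{29168}{3} \approx -9722.7$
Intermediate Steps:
$k{\left(C,B \right)} = 10$ ($k{\left(C,B \right)} = \left(-5\right) \left(-2\right) = 10$)
$p = 24$
$E{\left(R,U \right)} = 2 - U \left(10 + U\right)$ ($E{\left(R,U \right)} = 2 - \left(U + 10\right) U = 2 - \left(10 + U\right) U = 2 - U \left(10 + U\right)$)
$u{\left(g,d \right)} = \frac{5}{3} - \frac{2 g}{3 \left(8 + d\right)}$ ($u{\left(g,d \right)} = \frac{5}{3} - \frac{\left(g + g\right) \frac{1}{d + 8}}{3} = \frac{5}{3} - \frac{2 g \frac{1}{8 + d}}{3} = \frac{5}{3} - \frac{2 g}{3 \left(8 + d\right)}$)
$u{\left(E{\left(10,p \right)},-7 \right)} - 10267 = \frac{40 - 2 \left(2 - 24^{2} - 240\right) + 5 \left(-7\right)}{3 \left(8 - 7\right)} - 10267 = \frac{40 - 2 \left(2 - 576 - 240\right) - 35}{3 \cdot 1} - 10267 = \frac{1}{3} \cdot 1 \left(40 - 2 \left(2 - 576 - 240\right) - 35\right) - 10267 = \frac{1}{3} \cdot 1 \left(40 - -1628 - 35\right) - 10267 = \frac{1}{3} \cdot 1 \left(40 + 1628 - 35\right) - 10267 = \frac{1}{3} \cdot 1 \cdot 1633 - 10267 = \frac{1633}{3} - 10267 = - \frac{29168}{3}$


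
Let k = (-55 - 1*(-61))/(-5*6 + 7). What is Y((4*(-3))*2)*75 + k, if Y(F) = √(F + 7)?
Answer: -6/23 + 75*I*√17 ≈ -0.26087 + 309.23*I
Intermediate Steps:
k = -6/23 (k = (-55 + 61)/(-30 + 7) = 6/(-23) = 6*(-1/23) = -6/23 ≈ -0.26087)
Y(F) = √(7 + F)
Y((4*(-3))*2)*75 + k = √(7 + (4*(-3))*2)*75 - 6/23 = √(7 - 12*2)*75 - 6/23 = √(7 - 24)*75 - 6/23 = √(-17)*75 - 6/23 = (I*√17)*75 - 6/23 = 75*I*√17 - 6/23 = -6/23 + 75*I*√17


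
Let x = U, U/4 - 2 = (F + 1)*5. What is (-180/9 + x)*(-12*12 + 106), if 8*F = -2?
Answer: -114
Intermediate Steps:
F = -¼ (F = (⅛)*(-2) = -¼ ≈ -0.25000)
U = 23 (U = 8 + 4*((-¼ + 1)*5) = 8 + 4*((¾)*5) = 8 + 4*(15/4) = 8 + 15 = 23)
x = 23
(-180/9 + x)*(-12*12 + 106) = (-180/9 + 23)*(-12*12 + 106) = (-180*⅑ + 23)*(-144 + 106) = (-20 + 23)*(-38) = 3*(-38) = -114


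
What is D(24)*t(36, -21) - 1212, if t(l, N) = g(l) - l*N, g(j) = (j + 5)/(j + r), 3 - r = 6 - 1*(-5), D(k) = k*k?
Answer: 3045612/7 ≈ 4.3509e+5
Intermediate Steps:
D(k) = k**2
r = -8 (r = 3 - (6 - 1*(-5)) = 3 - (6 + 5) = 3 - 1*11 = 3 - 11 = -8)
g(j) = (5 + j)/(-8 + j) (g(j) = (j + 5)/(j - 8) = (5 + j)/(-8 + j))
t(l, N) = (5 + l)/(-8 + l) - N*l (t(l, N) = (5 + l)/(-8 + l) - l*N = (5 + l)/(-8 + l) - N*l)
D(24)*t(36, -21) - 1212 = 24**2*((5 + 36 - 1*(-21)*36*(-8 + 36))/(-8 + 36)) - 1212 = 576*((5 + 36 - 1*(-21)*36*28)/28) - 1212 = 576*((5 + 36 + 21168)/28) - 1212 = 576*((1/28)*21209) - 1212 = 576*(21209/28) - 1212 = 3054096/7 - 1212 = 3045612/7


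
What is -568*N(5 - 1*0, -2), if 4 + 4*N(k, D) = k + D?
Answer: 142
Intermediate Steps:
N(k, D) = -1 + D/4 + k/4 (N(k, D) = -1 + (k + D)/4 = -1 + (D + k)/4 = -1 + (D/4 + k/4) = -1 + D/4 + k/4)
-568*N(5 - 1*0, -2) = -568*(-1 + (1/4)*(-2) + (5 - 1*0)/4) = -568*(-1 - 1/2 + (5 + 0)/4) = -568*(-1 - 1/2 + (1/4)*5) = -568*(-1 - 1/2 + 5/4) = -568*(-1/4) = 142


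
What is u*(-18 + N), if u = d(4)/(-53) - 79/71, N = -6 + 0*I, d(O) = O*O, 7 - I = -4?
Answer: 127752/3763 ≈ 33.950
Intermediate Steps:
I = 11 (I = 7 - 1*(-4) = 7 + 4 = 11)
d(O) = O²
N = -6 (N = -6 + 0*11 = -6 + 0 = -6)
u = -5323/3763 (u = 4²/(-53) - 79/71 = 16*(-1/53) - 79*1/71 = -16/53 - 79/71 = -5323/3763 ≈ -1.4146)
u*(-18 + N) = -5323*(-18 - 6)/3763 = -5323/3763*(-24) = 127752/3763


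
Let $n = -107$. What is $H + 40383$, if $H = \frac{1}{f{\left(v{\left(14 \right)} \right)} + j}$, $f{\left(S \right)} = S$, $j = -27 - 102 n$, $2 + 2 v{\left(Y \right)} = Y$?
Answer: $\frac{439892020}{10893} \approx 40383.0$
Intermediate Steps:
$v{\left(Y \right)} = -1 + \frac{Y}{2}$
$j = 10887$ ($j = -27 - -10914 = -27 + 10914 = 10887$)
$H = \frac{1}{10893}$ ($H = \frac{1}{\left(-1 + \frac{1}{2} \cdot 14\right) + 10887} = \frac{1}{\left(-1 + 7\right) + 10887} = \frac{1}{6 + 10887} = \frac{1}{10893} \approx 9.1802 \cdot 10^{-5}$)
$H + 40383 = \frac{1}{10893} + 40383 = \frac{439892020}{10893}$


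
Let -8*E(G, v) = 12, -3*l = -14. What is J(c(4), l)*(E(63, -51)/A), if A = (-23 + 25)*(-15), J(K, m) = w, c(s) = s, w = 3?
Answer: 3/20 ≈ 0.15000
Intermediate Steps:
l = 14/3 (l = -⅓*(-14) = 14/3 ≈ 4.6667)
E(G, v) = -3/2 (E(G, v) = -⅛*12 = -3/2)
J(K, m) = 3
A = -30 (A = 2*(-15) = -30)
J(c(4), l)*(E(63, -51)/A) = 3*(-3/2/(-30)) = 3*(-3/2*(-1/30)) = 3*(1/20) = 3/20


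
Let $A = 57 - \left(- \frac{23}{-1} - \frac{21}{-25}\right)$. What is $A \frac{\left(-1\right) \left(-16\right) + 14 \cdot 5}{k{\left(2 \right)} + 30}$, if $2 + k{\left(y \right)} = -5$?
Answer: $\frac{71294}{575} \approx 123.99$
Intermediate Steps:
$k{\left(y \right)} = -7$ ($k{\left(y \right)} = -2 - 5 = -7$)
$A = \frac{829}{25}$ ($A = 57 - \left(\left(-23\right) \left(-1\right) - - \frac{21}{25}\right) = 57 - \left(23 + \frac{21}{25}\right) = 57 - \frac{596}{25} = \frac{829}{25} \approx 33.16$)
$A \frac{\left(-1\right) \left(-16\right) + 14 \cdot 5}{k{\left(2 \right)} + 30} = \frac{829 \frac{\left(-1\right) \left(-16\right) + 14 \cdot 5}{-7 + 30}}{25} = \frac{829 \frac{16 + 70}{23}}{25} = \frac{829 \cdot 86 \cdot \frac{1}{23}}{25} = \frac{829}{25} \cdot \frac{86}{23} = \frac{71294}{575}$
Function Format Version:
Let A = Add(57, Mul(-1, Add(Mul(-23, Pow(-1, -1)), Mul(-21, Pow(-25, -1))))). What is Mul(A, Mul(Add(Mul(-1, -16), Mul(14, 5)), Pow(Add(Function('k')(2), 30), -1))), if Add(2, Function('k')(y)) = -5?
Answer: Rational(71294, 575) ≈ 123.99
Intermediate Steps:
Function('k')(y) = -7 (Function('k')(y) = Add(-2, -5) = -7)
A = Rational(829, 25) (A = Add(57, Mul(-1, Add(Mul(-23, -1), Mul(-21, Rational(-1, 25))))) = Add(57, Mul(-1, Add(23, Rational(21, 25)))) = Add(57, Mul(-1, Rational(596, 25))) = Add(57, Rational(-596, 25)) = Rational(829, 25) ≈ 33.160)
Mul(A, Mul(Add(Mul(-1, -16), Mul(14, 5)), Pow(Add(Function('k')(2), 30), -1))) = Mul(Rational(829, 25), Mul(Add(Mul(-1, -16), Mul(14, 5)), Pow(Add(-7, 30), -1))) = Mul(Rational(829, 25), Mul(Add(16, 70), Pow(23, -1))) = Mul(Rational(829, 25), Mul(86, Rational(1, 23))) = Mul(Rational(829, 25), Rational(86, 23)) = Rational(71294, 575)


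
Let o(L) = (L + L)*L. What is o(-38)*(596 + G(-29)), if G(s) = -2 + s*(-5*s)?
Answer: -10428568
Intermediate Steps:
o(L) = 2*L² (o(L) = (2*L)*L = 2*L²)
G(s) = -2 - 5*s²
o(-38)*(596 + G(-29)) = (2*(-38)²)*(596 + (-2 - 5*(-29)²)) = (2*1444)*(596 + (-2 - 5*841)) = 2888*(596 + (-2 - 4205)) = 2888*(596 - 4207) = 2888*(-3611) = -10428568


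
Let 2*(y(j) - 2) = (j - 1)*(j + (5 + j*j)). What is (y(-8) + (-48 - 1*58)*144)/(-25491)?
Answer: 31073/50982 ≈ 0.60949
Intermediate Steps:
y(j) = 2 + (-1 + j)*(5 + j + j**2)/2 (y(j) = 2 + ((j - 1)*(j + (5 + j*j)))/2 = 2 + ((-1 + j)*(j + (5 + j**2)))/2 = 2 + ((-1 + j)*(5 + j + j**2))/2 = 2 + (-1 + j)*(5 + j + j**2)/2)
(y(-8) + (-48 - 1*58)*144)/(-25491) = ((-1/2 + (1/2)*(-8)**3 + 2*(-8)) + (-48 - 1*58)*144)/(-25491) = ((-1/2 + (1/2)*(-512) - 16) + (-48 - 58)*144)*(-1/25491) = ((-1/2 - 256 - 16) - 106*144)*(-1/25491) = (-545/2 - 15264)*(-1/25491) = -31073/2*(-1/25491) = 31073/50982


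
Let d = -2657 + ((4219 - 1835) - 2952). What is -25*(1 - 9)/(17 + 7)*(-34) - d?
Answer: 8825/3 ≈ 2941.7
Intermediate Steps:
d = -3225 (d = -2657 + (2384 - 2952) = -2657 - 568 = -3225)
-25*(1 - 9)/(17 + 7)*(-34) - d = -25*(1 - 9)/(17 + 7)*(-34) - 1*(-3225) = -(-200)/24*(-34) + 3225 = -25*(-1/3)*(-34) + 3225 = (25/3)*(-34) + 3225 = -850/3 + 3225 = 8825/3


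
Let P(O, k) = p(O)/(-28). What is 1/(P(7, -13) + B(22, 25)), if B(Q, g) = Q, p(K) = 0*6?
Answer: 1/22 ≈ 0.045455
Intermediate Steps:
p(K) = 0
P(O, k) = 0 (P(O, k) = 0/(-28) = 0*(-1/28) = 0)
1/(P(7, -13) + B(22, 25)) = 1/(0 + 22) = 1/22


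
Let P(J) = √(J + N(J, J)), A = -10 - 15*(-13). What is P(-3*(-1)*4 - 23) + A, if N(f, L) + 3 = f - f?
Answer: 185 + I*√14 ≈ 185.0 + 3.7417*I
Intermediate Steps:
A = 185 (A = -10 + 195 = 185)
N(f, L) = -3 (N(f, L) = -3 + (f - f) = -3 + 0 = -3)
P(J) = √(-3 + J) (P(J) = √(J - 3) = √(-3 + J))
P(-3*(-1)*4 - 23) + A = √(-3 + (-3*(-1)*4 - 23)) + 185 = √(-3 + (3*4 - 23)) + 185 = √(-3 + (12 - 23)) + 185 = √(-3 - 11) + 185 = √(-14) + 185 = I*√14 + 185 = 185 + I*√14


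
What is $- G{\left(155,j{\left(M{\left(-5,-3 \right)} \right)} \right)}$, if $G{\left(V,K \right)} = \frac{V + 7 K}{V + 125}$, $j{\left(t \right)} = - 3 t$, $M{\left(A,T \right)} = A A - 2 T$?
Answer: $\frac{62}{35} \approx 1.7714$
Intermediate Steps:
$M{\left(A,T \right)} = A^{2} - 2 T$
$G{\left(V,K \right)} = \frac{V + 7 K}{125 + V}$
$- G{\left(155,j{\left(M{\left(-5,-3 \right)} \right)} \right)} = - \frac{155 + 7 \left(- 3 \left(\left(-5\right)^{2} - -6\right)\right)}{125 + 155} = - \frac{155 + 7 \left(- 3 \left(25 + 6\right)\right)}{280} = - \frac{155 + 7 \left(\left(-3\right) 31\right)}{280} = - \frac{155 + 7 \left(-93\right)}{280} = - \frac{155 - 651}{280} = - \frac{-496}{280} = \left(-1\right) \left(- \frac{62}{35}\right) = \frac{62}{35}$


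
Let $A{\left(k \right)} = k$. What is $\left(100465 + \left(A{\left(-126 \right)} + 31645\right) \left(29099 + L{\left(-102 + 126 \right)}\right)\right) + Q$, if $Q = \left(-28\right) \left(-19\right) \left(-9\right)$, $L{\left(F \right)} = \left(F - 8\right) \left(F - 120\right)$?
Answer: $868853874$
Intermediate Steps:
$L{\left(F \right)} = \left(-120 + F\right) \left(-8 + F\right)$ ($L{\left(F \right)} = \left(-8 + F\right) \left(-120 + F\right) = \left(-120 + F\right) \left(-8 + F\right)$)
$Q = -4788$ ($Q = 532 \left(-9\right) = -4788$)
$\left(100465 + \left(A{\left(-126 \right)} + 31645\right) \left(29099 + L{\left(-102 + 126 \right)}\right)\right) + Q = \left(100465 + \left(-126 + 31645\right) \left(29099 + \left(960 + \left(-102 + 126\right)^{2} - 128 \left(-102 + 126\right)\right)\right)\right) - 4788 = \left(100465 + 31519 \left(29099 + \left(960 + 24^{2} - 3072\right)\right)\right) - 4788 = \left(100465 + 31519 \left(29099 + \left(960 + 576 - 3072\right)\right)\right) - 4788 = \left(100465 + 31519 \left(29099 - 1536\right)\right) - 4788 = \left(100465 + 31519 \cdot 27563\right) - 4788 = \left(100465 + 868758197\right) - 4788 = 868858662 - 4788 = 868853874$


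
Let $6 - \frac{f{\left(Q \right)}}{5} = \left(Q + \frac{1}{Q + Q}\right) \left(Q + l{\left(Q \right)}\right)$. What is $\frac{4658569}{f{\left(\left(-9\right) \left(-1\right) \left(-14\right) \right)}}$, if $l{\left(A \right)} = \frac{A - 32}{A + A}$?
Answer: $- \frac{147918882888}{2507058145} \approx -59.001$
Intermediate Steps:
$l{\left(A \right)} = \frac{-32 + A}{2 A}$
$f{\left(Q \right)} = 30 - 5 \left(Q + \frac{1}{2 Q}\right) \left(Q + \frac{-32 + Q}{2 Q}\right)$ ($f{\left(Q \right)} = 30 - 5 \left(Q + \frac{1}{Q + Q}\right) \left(Q + \frac{-32 + Q}{2 Q}\right) = 30 - 5 \left(Q + \frac{1}{2 Q}\right) \left(Q + \frac{-32 + Q}{2 Q}\right)$)
$\frac{4658569}{f{\left(\left(-9\right) \left(-1\right) \left(-14\right) \right)}} = \frac{4658569}{\frac{5}{4} \cdot \frac{1}{15876} \left(32 - \left(-9\right) \left(-1\right) \left(-14\right) + 2 \left(\left(-9\right) \left(-1\right) \left(-14\right)\right)^{2} \left(43 - \left(-9\right) \left(-1\right) \left(-14\right) - 2 \left(\left(-9\right) \left(-1\right) \left(-14\right)\right)^{2}\right)\right)} = \frac{4658569}{\frac{5}{4} \cdot \frac{1}{15876} \left(32 - 9 \left(-14\right) + 2 \left(9 \left(-14\right)\right)^{2} \left(43 - 9 \left(-14\right) - 2 \left(9 \left(-14\right)\right)^{2}\right)\right)} = \frac{4658569}{\frac{5}{4} \cdot \frac{1}{15876} \left(32 - -126 + 2 \left(-126\right)^{2} \left(43 - -126 - 2 \left(-126\right)^{2}\right)\right)} = \frac{4658569}{\frac{5}{4} \cdot \frac{1}{15876} \left(32 + 126 + 2 \cdot 15876 \left(43 + 126 - 31752\right)\right)} = \frac{4658569}{\frac{5}{4} \cdot \frac{1}{15876} \left(32 + 126 + 2 \cdot 15876 \left(-31583\right)\right)} = \frac{4658569}{\frac{5}{4} \cdot \frac{1}{15876} \left(32 + 126 - 1002823416\right)} = \frac{4658569}{\frac{5}{4} \cdot \frac{1}{15876} \left(-1002823258\right)} = \frac{4658569}{- \frac{2507058145}{31752}} = 4658569 \left(- \frac{31752}{2507058145}\right) = - \frac{147918882888}{2507058145}$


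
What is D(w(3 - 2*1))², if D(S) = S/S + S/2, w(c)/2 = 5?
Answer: 36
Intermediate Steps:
w(c) = 10 (w(c) = 2*5 = 10)
D(S) = 1 + S/2 (D(S) = 1 + S*(½) = 1 + S/2)
D(w(3 - 2*1))² = (1 + (½)*10)² = (1 + 5)² = 6² = 36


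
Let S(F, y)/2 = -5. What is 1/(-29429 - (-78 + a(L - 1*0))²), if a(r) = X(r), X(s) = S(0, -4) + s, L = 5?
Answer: -1/36318 ≈ -2.7535e-5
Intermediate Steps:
S(F, y) = -10 (S(F, y) = 2*(-5) = -10)
X(s) = -10 + s
a(r) = -10 + r
1/(-29429 - (-78 + a(L - 1*0))²) = 1/(-29429 - (-78 + (-10 + (5 - 1*0)))²) = 1/(-29429 - (-78 + (-10 + (5 + 0)))²) = 1/(-29429 - (-78 + (-10 + 5))²) = 1/(-29429 - (-78 - 5)²) = 1/(-29429 - 1*(-83)²) = 1/(-29429 - 1*6889) = 1/(-29429 - 6889) = 1/(-36318) = -1/36318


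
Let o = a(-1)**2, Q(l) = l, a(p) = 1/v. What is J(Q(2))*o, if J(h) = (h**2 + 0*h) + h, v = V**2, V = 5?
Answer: 6/625 ≈ 0.0096000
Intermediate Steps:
v = 25 (v = 5**2 = 25)
a(p) = 1/25
o = 1/625 (o = (1/25)**2 = 1/625 ≈ 0.0016000)
J(h) = h + h**2 (J(h) = (h**2 + 0) + h = h**2 + h = h + h**2)
J(Q(2))*o = (2*(1 + 2))*(1/625) = (2*3)*(1/625) = 6*(1/625) = 6/625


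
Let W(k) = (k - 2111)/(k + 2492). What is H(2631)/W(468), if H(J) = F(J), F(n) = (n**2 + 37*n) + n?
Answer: -20785531440/1643 ≈ -1.2651e+7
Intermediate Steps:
F(n) = n**2 + 38*n
W(k) = (-2111 + k)/(2492 + k)
H(J) = J*(38 + J)
H(2631)/W(468) = (2631*(38 + 2631))/(((-2111 + 468)/(2492 + 468))) = (2631*2669)/((-1643/2960)) = 7022139/(((1/2960)*(-1643))) = 7022139/(-1643/2960) = 7022139*(-2960/1643) = -20785531440/1643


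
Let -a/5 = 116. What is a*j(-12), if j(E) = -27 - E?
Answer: 8700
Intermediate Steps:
a = -580 (a = -5*116 = -580)
a*j(-12) = -580*(-27 - 1*(-12)) = -580*(-27 + 12) = -580*(-15) = 8700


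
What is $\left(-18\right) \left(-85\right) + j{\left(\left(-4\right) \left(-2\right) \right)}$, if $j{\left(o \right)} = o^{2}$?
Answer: $1594$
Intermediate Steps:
$\left(-18\right) \left(-85\right) + j{\left(\left(-4\right) \left(-2\right) \right)} = \left(-18\right) \left(-85\right) + \left(\left(-4\right) \left(-2\right)\right)^{2} = 1530 + 8^{2} = 1530 + 64 = 1594$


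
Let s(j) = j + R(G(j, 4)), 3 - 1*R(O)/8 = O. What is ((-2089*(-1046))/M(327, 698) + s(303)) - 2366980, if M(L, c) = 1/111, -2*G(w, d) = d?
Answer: 240178797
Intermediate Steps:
G(w, d) = -d/2
R(O) = 24 - 8*O
M(L, c) = 1/111
s(j) = 40 + j (s(j) = j + (24 - (-4)*4) = j + (24 - 8*(-2)) = j + (24 + 16) = j + 40 = 40 + j)
((-2089*(-1046))/M(327, 698) + s(303)) - 2366980 = ((-2089*(-1046))/(1/111) + (40 + 303)) - 2366980 = (2185094*111 + 343) - 2366980 = (242545434 + 343) - 2366980 = 242545777 - 2366980 = 240178797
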